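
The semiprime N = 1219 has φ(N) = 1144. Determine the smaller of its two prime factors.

23

φ(n) = (p−1)(q−1) = n − (p+q) + 1, so p + q = 1219 − 1144 + 1 = 76.
p and q are the roots of t² − 76t + 1219 = 0.
Discriminant: 76² − 4·1219 = 5776 − 4876 = 900; √900 = 30.
q = (76 − 30)/2 = 23, p = (76 + 30)/2 = 53.
Check: 23 · 53 = 1219.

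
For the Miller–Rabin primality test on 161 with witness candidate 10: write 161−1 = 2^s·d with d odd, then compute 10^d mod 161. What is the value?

19

161 − 1 = 160 = 2^5 · 5, so d = 5.
10^1 ≡ 10 (mod 161)
10^2 ≡ 10^2 = 100 ≡ 100 (mod 161)
10^4 ≡ 100^2 = 10000 ≡ 18 (mod 161)
5 = 4 + 1 in binary powers of 2.
So 10^5 ≡ 18 · 10 ≡ 19 (mod 161).
Squaring chain: 19 → 39 → 72 → 32 → 58; never reaches −1, so base 10 is a Miller–Rabin witness that 161 is composite.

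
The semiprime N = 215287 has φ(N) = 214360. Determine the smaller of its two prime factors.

461

φ(n) = (p−1)(q−1) = n − (p+q) + 1, so p + q = 215287 − 214360 + 1 = 928.
p and q are the roots of t² − 928t + 215287 = 0.
Discriminant: 928² − 4·215287 = 861184 − 861148 = 36; √36 = 6.
q = (928 − 6)/2 = 461, p = (928 + 6)/2 = 467.
Check: 461 · 467 = 215287.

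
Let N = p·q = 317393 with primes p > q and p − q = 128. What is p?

Since p = q + 128, we have 317393 = q(q + 128), so q² + 128q − 317393 = 0.
Discriminant: 128² + 4·317393 = 16384 + 1269572 = 1285956; √1285956 = 1134.
q = (−128 + 1134)/2 = 503, and p = q + 128 = 631.
Check: 503 · 631 = 317393.

631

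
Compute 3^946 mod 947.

3^1 ≡ 3 (mod 947)
3^2 ≡ 3^2 = 9 ≡ 9 (mod 947)
3^4 ≡ 9^2 = 81 ≡ 81 (mod 947)
3^8 ≡ 81^2 = 6561 ≡ 879 (mod 947)
3^16 ≡ 879^2 = 772641 ≡ 836 (mod 947)
3^32 ≡ 836^2 = 698896 ≡ 10 (mod 947)
3^64 ≡ 10^2 = 100 ≡ 100 (mod 947)
3^128 ≡ 100^2 = 10000 ≡ 530 (mod 947)
3^256 ≡ 530^2 = 280900 ≡ 588 (mod 947)
3^512 ≡ 588^2 = 345744 ≡ 89 (mod 947)
946 = 512 + 256 + 128 + 32 + 16 + 2 in binary powers of 2.
So 3^946 ≡ 89 · 588 · 530 · 10 · 836 · 9 ≡ 1 (mod 947).
Since the result is 1, base 3 gives no evidence that 947 is composite.

1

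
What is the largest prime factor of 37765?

37765 = 5 · 7553
7553 = 7 · 1079
1079 = 13 · 83
83 is prime.
So 37765 = 5 · 7 · 13 · 83; the largest prime factor is 83.

83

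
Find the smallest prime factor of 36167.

36167 is odd.
Digit sum 23, not divisible by 3.
Ends in 7: not divisible by 5.
7: 36167 = 7·5166 + 5
11: 36167 = 11·3287 + 10
13: 36167 = 13·2782 + 1
17: 36167 = 17·2127 + 8
19: 36167 = 19·1903 + 10
23: 36167 = 23·1572 + 11
29: 36167 = 29·1247 + 4
31: 36167 = 31·1166 + 21
37: 36167 = 37·977 + 18
41: 36167 = 41·882 + 5
43: 36167 = 43·841 + 4
47: 36167 = 47·769 + 24
53: 36167 = 53·682 + 21
59: 36167 = 59·613

59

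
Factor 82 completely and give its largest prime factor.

82 = 2 · 41
41 is prime.
So 82 = 2 · 41; the largest prime factor is 41.

41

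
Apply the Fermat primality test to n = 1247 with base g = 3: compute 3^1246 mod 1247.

3^1 ≡ 3 (mod 1247)
3^2 ≡ 3^2 = 9 ≡ 9 (mod 1247)
3^4 ≡ 9^2 = 81 ≡ 81 (mod 1247)
3^8 ≡ 81^2 = 6561 ≡ 326 (mod 1247)
3^16 ≡ 326^2 = 106276 ≡ 281 (mod 1247)
3^32 ≡ 281^2 = 78961 ≡ 400 (mod 1247)
3^64 ≡ 400^2 = 160000 ≡ 384 (mod 1247)
3^128 ≡ 384^2 = 147456 ≡ 310 (mod 1247)
3^256 ≡ 310^2 = 96100 ≡ 81 (mod 1247)
3^512 ≡ 81^2 = 6561 ≡ 326 (mod 1247)
3^1024 ≡ 326^2 = 106276 ≡ 281 (mod 1247)
1246 = 1024 + 128 + 64 + 16 + 8 + 4 + 2 in binary powers of 2.
So 3^1246 ≡ 281 · 310 · 384 · 281 · 326 · 81 · 9 ≡ 608 (mod 1247).
Since 608 ≠ 1, base 3 is a Fermat witness: 1247 is composite.

608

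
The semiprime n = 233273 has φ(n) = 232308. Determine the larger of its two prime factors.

φ(n) = (p−1)(q−1) = n − (p+q) + 1, so p + q = 233273 − 232308 + 1 = 966.
p and q are the roots of t² − 966t + 233273 = 0.
Discriminant: 966² − 4·233273 = 933156 − 933092 = 64; √64 = 8.
q = (966 − 8)/2 = 479, p = (966 + 8)/2 = 487.
Check: 479 · 487 = 233273.

487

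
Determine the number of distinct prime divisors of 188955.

5

188955 = 3^2 · 20995
20995 = 5 · 4199
4199 = 13 · 323
323 = 17 · 19
188955 = 3^2 · 5 · 13 · 17 · 19, which has 5 distinct prime factors.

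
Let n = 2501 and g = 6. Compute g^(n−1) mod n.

1721

6^1 ≡ 6 (mod 2501)
6^2 ≡ 6^2 = 36 ≡ 36 (mod 2501)
6^4 ≡ 36^2 = 1296 ≡ 1296 (mod 2501)
6^8 ≡ 1296^2 = 1679616 ≡ 1445 (mod 2501)
6^16 ≡ 1445^2 = 2088025 ≡ 2191 (mod 2501)
6^32 ≡ 2191^2 = 4800481 ≡ 1062 (mod 2501)
6^64 ≡ 1062^2 = 1127844 ≡ 2394 (mod 2501)
6^128 ≡ 2394^2 = 5731236 ≡ 1445 (mod 2501)
6^256 ≡ 1445^2 = 2088025 ≡ 2191 (mod 2501)
6^512 ≡ 2191^2 = 4800481 ≡ 1062 (mod 2501)
6^1024 ≡ 1062^2 = 1127844 ≡ 2394 (mod 2501)
6^2048 ≡ 2394^2 = 5731236 ≡ 1445 (mod 2501)
2500 = 2048 + 256 + 128 + 64 + 4 in binary powers of 2.
So 6^2500 ≡ 1445 · 2191 · 1445 · 2394 · 1296 ≡ 1721 (mod 2501).
Since 1721 ≠ 1, base 6 is a Fermat witness: 2501 is composite.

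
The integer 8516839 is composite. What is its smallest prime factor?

67

8516839 is odd.
Digit sum 40, not divisible by 3.
Ends in 9: not divisible by 5.
7: 8516839 = 7·1216691 + 2
11: 8516839 = 11·774258 + 1
13: 8516839 = 13·655141 + 6
17: 8516839 = 17·500990 + 9
19: 8516839 = 19·448254 + 13
23: 8516839 = 23·370297 + 8
29: 8516839 = 29·293684 + 3
31: 8516839 = 31·274736 + 23
37: 8516839 = 37·230184 + 31
41: 8516839 = 41·207727 + 32
43: 8516839 = 43·198066 + 1
47: 8516839 = 47·181209 + 16
53: 8516839 = 53·160695 + 4
59: 8516839 = 59·144353 + 12
61: 8516839 = 61·139620 + 19
67: 8516839 = 67·127117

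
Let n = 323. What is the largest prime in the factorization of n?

19

323 = 17 · 19
19 is prime.
So 323 = 17 · 19; the largest prime factor is 19.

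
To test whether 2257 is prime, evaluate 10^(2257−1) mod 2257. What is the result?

10^1 ≡ 10 (mod 2257)
10^2 ≡ 10^2 = 100 ≡ 100 (mod 2257)
10^4 ≡ 100^2 = 10000 ≡ 972 (mod 2257)
10^8 ≡ 972^2 = 944784 ≡ 1358 (mod 2257)
10^16 ≡ 1358^2 = 1844164 ≡ 195 (mod 2257)
10^32 ≡ 195^2 = 38025 ≡ 1913 (mod 2257)
10^64 ≡ 1913^2 = 3659569 ≡ 972 (mod 2257)
10^128 ≡ 972^2 = 944784 ≡ 1358 (mod 2257)
10^256 ≡ 1358^2 = 1844164 ≡ 195 (mod 2257)
10^512 ≡ 195^2 = 38025 ≡ 1913 (mod 2257)
10^1024 ≡ 1913^2 = 3659569 ≡ 972 (mod 2257)
10^2048 ≡ 972^2 = 944784 ≡ 1358 (mod 2257)
2256 = 2048 + 128 + 64 + 16 in binary powers of 2.
So 10^2256 ≡ 1358 · 1358 · 972 · 195 ≡ 1925 (mod 2257).
Since 1925 ≠ 1, base 10 is a Fermat witness: 2257 is composite.

1925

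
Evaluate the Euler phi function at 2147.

2016

Factor: 2147 = 19 · 113.
φ(2147) = (19−1) · (113−1) = 18 · 112 = 2016.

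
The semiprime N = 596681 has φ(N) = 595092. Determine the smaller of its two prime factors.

607

φ(n) = (p−1)(q−1) = n − (p+q) + 1, so p + q = 596681 − 595092 + 1 = 1590.
p and q are the roots of t² − 1590t + 596681 = 0.
Discriminant: 1590² − 4·596681 = 2528100 − 2386724 = 141376; √141376 = 376.
q = (1590 − 376)/2 = 607, p = (1590 + 376)/2 = 983.
Check: 607 · 983 = 596681.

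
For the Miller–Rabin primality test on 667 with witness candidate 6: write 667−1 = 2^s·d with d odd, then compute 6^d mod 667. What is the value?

9

667 − 1 = 666 = 2^1 · 333, so d = 333.
6^1 ≡ 6 (mod 667)
6^2 ≡ 6^2 = 36 ≡ 36 (mod 667)
6^4 ≡ 36^2 = 1296 ≡ 629 (mod 667)
6^8 ≡ 629^2 = 395641 ≡ 110 (mod 667)
6^16 ≡ 110^2 = 12100 ≡ 94 (mod 667)
6^32 ≡ 94^2 = 8836 ≡ 165 (mod 667)
6^64 ≡ 165^2 = 27225 ≡ 545 (mod 667)
6^128 ≡ 545^2 = 297025 ≡ 210 (mod 667)
6^256 ≡ 210^2 = 44100 ≡ 78 (mod 667)
333 = 256 + 64 + 8 + 4 + 1 in binary powers of 2.
So 6^333 ≡ 78 · 545 · 110 · 629 · 6 ≡ 9 (mod 667).
Squaring chain: 9; never reaches −1, so base 6 is a Miller–Rabin witness that 667 is composite.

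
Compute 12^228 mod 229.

12^1 ≡ 12 (mod 229)
12^2 ≡ 12^2 = 144 ≡ 144 (mod 229)
12^4 ≡ 144^2 = 20736 ≡ 126 (mod 229)
12^8 ≡ 126^2 = 15876 ≡ 75 (mod 229)
12^16 ≡ 75^2 = 5625 ≡ 129 (mod 229)
12^32 ≡ 129^2 = 16641 ≡ 153 (mod 229)
12^64 ≡ 153^2 = 23409 ≡ 51 (mod 229)
12^128 ≡ 51^2 = 2601 ≡ 82 (mod 229)
228 = 128 + 64 + 32 + 4 in binary powers of 2.
So 12^228 ≡ 82 · 51 · 153 · 126 ≡ 1 (mod 229).
Since the result is 1, base 12 gives no evidence that 229 is composite.

1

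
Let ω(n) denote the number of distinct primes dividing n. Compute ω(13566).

5

13566 = 2 · 6783
6783 = 3 · 2261
2261 = 7 · 323
323 = 17 · 19
13566 = 2 · 3 · 7 · 17 · 19, which has 5 distinct prime factors.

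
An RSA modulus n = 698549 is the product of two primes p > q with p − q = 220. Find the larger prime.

Since p = q + 220, we have 698549 = q(q + 220), so q² + 220q − 698549 = 0.
Discriminant: 220² + 4·698549 = 48400 + 2794196 = 2842596; √2842596 = 1686.
q = (−220 + 1686)/2 = 733, and p = q + 220 = 953.
Check: 733 · 953 = 698549.

953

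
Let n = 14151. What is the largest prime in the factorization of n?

89

14151 = 3 · 4717
4717 = 53 · 89
89 is prime.
So 14151 = 3 · 53 · 89; the largest prime factor is 89.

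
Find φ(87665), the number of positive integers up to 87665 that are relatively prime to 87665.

68992

Factor: 87665 = 5 · 89 · 197.
φ(87665) = (5−1) · (89−1) · (197−1) = 4 · 88 · 196 = 68992.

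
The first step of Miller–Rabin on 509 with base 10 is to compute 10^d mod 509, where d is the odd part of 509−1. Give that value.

208

509 − 1 = 508 = 2^2 · 127, so d = 127.
10^1 ≡ 10 (mod 509)
10^2 ≡ 10^2 = 100 ≡ 100 (mod 509)
10^4 ≡ 100^2 = 10000 ≡ 329 (mod 509)
10^8 ≡ 329^2 = 108241 ≡ 333 (mod 509)
10^16 ≡ 333^2 = 110889 ≡ 436 (mod 509)
10^32 ≡ 436^2 = 190096 ≡ 239 (mod 509)
10^64 ≡ 239^2 = 57121 ≡ 113 (mod 509)
127 = 64 + 32 + 16 + 8 + 4 + 2 + 1 in binary powers of 2.
So 10^127 ≡ 113 · 239 · 436 · 333 · 329 · 100 · 10 ≡ 208 (mod 509).
Squaring chain: 208 → 508; reaches −1, so base 10 does not prove 509 composite.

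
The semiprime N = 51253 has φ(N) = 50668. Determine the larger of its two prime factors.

479

φ(n) = (p−1)(q−1) = n − (p+q) + 1, so p + q = 51253 − 50668 + 1 = 586.
p and q are the roots of t² − 586t + 51253 = 0.
Discriminant: 586² − 4·51253 = 343396 − 205012 = 138384; √138384 = 372.
q = (586 − 372)/2 = 107, p = (586 + 372)/2 = 479.
Check: 107 · 479 = 51253.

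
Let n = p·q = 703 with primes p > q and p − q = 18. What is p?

37

Since p = q + 18, we have 703 = q(q + 18), so q² + 18q − 703 = 0.
Discriminant: 18² + 4·703 = 324 + 2812 = 3136; √3136 = 56.
q = (−18 + 56)/2 = 19, and p = q + 18 = 37.
Check: 19 · 37 = 703.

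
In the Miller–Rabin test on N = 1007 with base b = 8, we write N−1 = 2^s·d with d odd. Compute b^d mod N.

1007 − 1 = 1006 = 2^1 · 503, so d = 503.
8^1 ≡ 8 (mod 1007)
8^2 ≡ 8^2 = 64 ≡ 64 (mod 1007)
8^4 ≡ 64^2 = 4096 ≡ 68 (mod 1007)
8^8 ≡ 68^2 = 4624 ≡ 596 (mod 1007)
8^16 ≡ 596^2 = 355216 ≡ 752 (mod 1007)
8^32 ≡ 752^2 = 565504 ≡ 577 (mod 1007)
8^64 ≡ 577^2 = 332929 ≡ 619 (mod 1007)
8^128 ≡ 619^2 = 383161 ≡ 501 (mod 1007)
8^256 ≡ 501^2 = 251001 ≡ 258 (mod 1007)
503 = 256 + 128 + 64 + 32 + 16 + 4 + 2 + 1 in binary powers of 2.
So 8^503 ≡ 258 · 501 · 619 · 577 · 752 · 68 · 64 · 8 ≡ 373 (mod 1007).
Squaring chain: 373; never reaches −1, so base 8 is a Miller–Rabin witness that 1007 is composite.

373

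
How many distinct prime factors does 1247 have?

1247 = 29 · 43
1247 = 29 · 43, which has 2 distinct prime factors.

2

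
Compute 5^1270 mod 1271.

5^1 ≡ 5 (mod 1271)
5^2 ≡ 5^2 = 25 ≡ 25 (mod 1271)
5^4 ≡ 25^2 = 625 ≡ 625 (mod 1271)
5^8 ≡ 625^2 = 390625 ≡ 428 (mod 1271)
5^16 ≡ 428^2 = 183184 ≡ 160 (mod 1271)
5^32 ≡ 160^2 = 25600 ≡ 180 (mod 1271)
5^64 ≡ 180^2 = 32400 ≡ 625 (mod 1271)
5^128 ≡ 625^2 = 390625 ≡ 428 (mod 1271)
5^256 ≡ 428^2 = 183184 ≡ 160 (mod 1271)
5^512 ≡ 160^2 = 25600 ≡ 180 (mod 1271)
5^1024 ≡ 180^2 = 32400 ≡ 625 (mod 1271)
1270 = 1024 + 128 + 64 + 32 + 16 + 4 + 2 in binary powers of 2.
So 5^1270 ≡ 625 · 428 · 625 · 180 · 160 · 625 · 25 ≡ 532 (mod 1271).
Since 532 ≠ 1, base 5 is a Fermat witness: 1271 is composite.

532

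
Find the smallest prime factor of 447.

3

447 is odd.
Digit sum 15, divisible by 3.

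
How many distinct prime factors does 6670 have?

6670 = 2 · 3335
3335 = 5 · 667
667 = 23 · 29
6670 = 2 · 5 · 23 · 29, which has 4 distinct prime factors.

4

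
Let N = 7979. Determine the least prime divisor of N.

79

7979 is odd.
Digit sum 32, not divisible by 3.
Ends in 9: not divisible by 5.
7: 7979 = 7·1139 + 6
11: 7979 = 11·725 + 4
13: 7979 = 13·613 + 10
17: 7979 = 17·469 + 6
19: 7979 = 19·419 + 18
23: 7979 = 23·346 + 21
29: 7979 = 29·275 + 4
31: 7979 = 31·257 + 12
37: 7979 = 37·215 + 24
41: 7979 = 41·194 + 25
43: 7979 = 43·185 + 24
47: 7979 = 47·169 + 36
53: 7979 = 53·150 + 29
59: 7979 = 59·135 + 14
61: 7979 = 61·130 + 49
67: 7979 = 67·119 + 6
71: 7979 = 71·112 + 27
73: 7979 = 73·109 + 22
79: 7979 = 79·101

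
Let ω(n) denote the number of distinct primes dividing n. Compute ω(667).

667 = 23 · 29
667 = 23 · 29, which has 2 distinct prime factors.

2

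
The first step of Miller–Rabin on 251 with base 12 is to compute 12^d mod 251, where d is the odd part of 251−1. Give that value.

1

251 − 1 = 250 = 2^1 · 125, so d = 125.
12^1 ≡ 12 (mod 251)
12^2 ≡ 12^2 = 144 ≡ 144 (mod 251)
12^4 ≡ 144^2 = 20736 ≡ 154 (mod 251)
12^8 ≡ 154^2 = 23716 ≡ 122 (mod 251)
12^16 ≡ 122^2 = 14884 ≡ 75 (mod 251)
12^32 ≡ 75^2 = 5625 ≡ 103 (mod 251)
12^64 ≡ 103^2 = 10609 ≡ 67 (mod 251)
125 = 64 + 32 + 16 + 8 + 4 + 1 in binary powers of 2.
So 12^125 ≡ 67 · 103 · 75 · 122 · 154 · 12 ≡ 1 (mod 251).
Since 12^d ≡ 1 (mod 251), base 12 does not prove 251 composite.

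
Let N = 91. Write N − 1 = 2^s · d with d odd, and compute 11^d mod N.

8

91 − 1 = 90 = 2^1 · 45, so d = 45.
11^1 ≡ 11 (mod 91)
11^2 ≡ 11^2 = 121 ≡ 30 (mod 91)
11^4 ≡ 30^2 = 900 ≡ 81 (mod 91)
11^8 ≡ 81^2 = 6561 ≡ 9 (mod 91)
11^16 ≡ 9^2 = 81 ≡ 81 (mod 91)
11^32 ≡ 81^2 = 6561 ≡ 9 (mod 91)
45 = 32 + 8 + 4 + 1 in binary powers of 2.
So 11^45 ≡ 9 · 9 · 81 · 11 ≡ 8 (mod 91).
Squaring chain: 8; never reaches −1, so base 11 is a Miller–Rabin witness that 91 is composite.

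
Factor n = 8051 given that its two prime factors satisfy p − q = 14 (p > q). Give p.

97

Since p = q + 14, we have 8051 = q(q + 14), so q² + 14q − 8051 = 0.
Discriminant: 14² + 4·8051 = 196 + 32204 = 32400; √32400 = 180.
q = (−14 + 180)/2 = 83, and p = q + 14 = 97.
Check: 83 · 97 = 8051.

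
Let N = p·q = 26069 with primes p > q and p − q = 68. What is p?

Since p = q + 68, we have 26069 = q(q + 68), so q² + 68q − 26069 = 0.
Discriminant: 68² + 4·26069 = 4624 + 104276 = 108900; √108900 = 330.
q = (−68 + 330)/2 = 131, and p = q + 68 = 199.
Check: 131 · 199 = 26069.

199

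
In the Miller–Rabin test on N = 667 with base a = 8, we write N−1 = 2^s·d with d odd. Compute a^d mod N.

374

667 − 1 = 666 = 2^1 · 333, so d = 333.
8^1 ≡ 8 (mod 667)
8^2 ≡ 8^2 = 64 ≡ 64 (mod 667)
8^4 ≡ 64^2 = 4096 ≡ 94 (mod 667)
8^8 ≡ 94^2 = 8836 ≡ 165 (mod 667)
8^16 ≡ 165^2 = 27225 ≡ 545 (mod 667)
8^32 ≡ 545^2 = 297025 ≡ 210 (mod 667)
8^64 ≡ 210^2 = 44100 ≡ 78 (mod 667)
8^128 ≡ 78^2 = 6084 ≡ 81 (mod 667)
8^256 ≡ 81^2 = 6561 ≡ 558 (mod 667)
333 = 256 + 64 + 8 + 4 + 1 in binary powers of 2.
So 8^333 ≡ 558 · 78 · 165 · 94 · 8 ≡ 374 (mod 667).
Squaring chain: 374; never reaches −1, so base 8 is a Miller–Rabin witness that 667 is composite.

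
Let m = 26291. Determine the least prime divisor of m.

26291 is odd.
Digit sum 20, not divisible by 3.
Ends in 1: not divisible by 5.
7: 26291 = 7·3755 + 6
11: 26291 = 11·2390 + 1
13: 26291 = 13·2022 + 5
17: 26291 = 17·1546 + 9
19: 26291 = 19·1383 + 14
23: 26291 = 23·1143 + 2
29: 26291 = 29·906 + 17
31: 26291 = 31·848 + 3
37: 26291 = 37·710 + 21
41: 26291 = 41·641 + 10
43: 26291 = 43·611 + 18
47: 26291 = 47·559 + 18
53: 26291 = 53·496 + 3
59: 26291 = 59·445 + 36
61: 26291 = 61·431

61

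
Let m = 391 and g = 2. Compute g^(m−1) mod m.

285

2^1 ≡ 2 (mod 391)
2^2 ≡ 2^2 = 4 ≡ 4 (mod 391)
2^4 ≡ 4^2 = 16 ≡ 16 (mod 391)
2^8 ≡ 16^2 = 256 ≡ 256 (mod 391)
2^16 ≡ 256^2 = 65536 ≡ 239 (mod 391)
2^32 ≡ 239^2 = 57121 ≡ 35 (mod 391)
2^64 ≡ 35^2 = 1225 ≡ 52 (mod 391)
2^128 ≡ 52^2 = 2704 ≡ 358 (mod 391)
2^256 ≡ 358^2 = 128164 ≡ 307 (mod 391)
390 = 256 + 128 + 4 + 2 in binary powers of 2.
So 2^390 ≡ 307 · 358 · 16 · 4 ≡ 285 (mod 391).
Since 285 ≠ 1, base 2 is a Fermat witness: 391 is composite.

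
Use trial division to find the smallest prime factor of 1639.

1639 is odd.
Digit sum 19, not divisible by 3.
Ends in 9: not divisible by 5.
7: 1639 = 7·234 + 1
11: 1639 = 11·149

11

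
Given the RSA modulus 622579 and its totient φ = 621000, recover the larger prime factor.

829

φ(n) = (p−1)(q−1) = n − (p+q) + 1, so p + q = 622579 − 621000 + 1 = 1580.
p and q are the roots of t² − 1580t + 622579 = 0.
Discriminant: 1580² − 4·622579 = 2496400 − 2490316 = 6084; √6084 = 78.
q = (1580 − 78)/2 = 751, p = (1580 + 78)/2 = 829.
Check: 751 · 829 = 622579.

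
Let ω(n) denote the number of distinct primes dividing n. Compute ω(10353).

10353 = 3 · 3451
3451 = 7 · 493
493 = 17 · 29
10353 = 3 · 7 · 17 · 29, which has 4 distinct prime factors.

4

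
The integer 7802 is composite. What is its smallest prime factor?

2

7802 is even: 2 divides it.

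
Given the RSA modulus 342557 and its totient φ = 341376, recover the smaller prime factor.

509

φ(n) = (p−1)(q−1) = n − (p+q) + 1, so p + q = 342557 − 341376 + 1 = 1182.
p and q are the roots of t² − 1182t + 342557 = 0.
Discriminant: 1182² − 4·342557 = 1397124 − 1370228 = 26896; √26896 = 164.
q = (1182 − 164)/2 = 509, p = (1182 + 164)/2 = 673.
Check: 509 · 673 = 342557.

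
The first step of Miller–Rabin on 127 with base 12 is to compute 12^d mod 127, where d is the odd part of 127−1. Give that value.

127 − 1 = 126 = 2^1 · 63, so d = 63.
12^1 ≡ 12 (mod 127)
12^2 ≡ 12^2 = 144 ≡ 17 (mod 127)
12^4 ≡ 17^2 = 289 ≡ 35 (mod 127)
12^8 ≡ 35^2 = 1225 ≡ 82 (mod 127)
12^16 ≡ 82^2 = 6724 ≡ 120 (mod 127)
12^32 ≡ 120^2 = 14400 ≡ 49 (mod 127)
63 = 32 + 16 + 8 + 4 + 2 + 1 in binary powers of 2.
So 12^63 ≡ 49 · 120 · 82 · 35 · 17 · 12 ≡ 126 (mod 127).
Since 12^d ≡ 126 (mod 127), base 12 does not prove 127 composite.

126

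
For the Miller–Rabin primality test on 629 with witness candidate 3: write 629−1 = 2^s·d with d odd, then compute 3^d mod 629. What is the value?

629 − 1 = 628 = 2^2 · 157, so d = 157.
3^1 ≡ 3 (mod 629)
3^2 ≡ 3^2 = 9 ≡ 9 (mod 629)
3^4 ≡ 9^2 = 81 ≡ 81 (mod 629)
3^8 ≡ 81^2 = 6561 ≡ 271 (mod 629)
3^16 ≡ 271^2 = 73441 ≡ 477 (mod 629)
3^32 ≡ 477^2 = 227529 ≡ 460 (mod 629)
3^64 ≡ 460^2 = 211600 ≡ 256 (mod 629)
3^128 ≡ 256^2 = 65536 ≡ 120 (mod 629)
157 = 128 + 16 + 8 + 4 + 1 in binary powers of 2.
So 3^157 ≡ 120 · 477 · 271 · 81 · 3 ≡ 437 (mod 629).
Squaring chain: 437 → 382; never reaches −1, so base 3 is a Miller–Rabin witness that 629 is composite.

437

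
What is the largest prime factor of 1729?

1729 = 7 · 247
247 = 13 · 19
19 is prime.
So 1729 = 7 · 13 · 19; the largest prime factor is 19.

19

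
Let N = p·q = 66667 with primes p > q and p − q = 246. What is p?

409

Since p = q + 246, we have 66667 = q(q + 246), so q² + 246q − 66667 = 0.
Discriminant: 246² + 4·66667 = 60516 + 266668 = 327184; √327184 = 572.
q = (−246 + 572)/2 = 163, and p = q + 246 = 409.
Check: 163 · 409 = 66667.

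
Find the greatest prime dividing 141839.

141839 = 29 · 4891
4891 = 67 · 73
73 is prime.
So 141839 = 29 · 67 · 73; the largest prime factor is 73.

73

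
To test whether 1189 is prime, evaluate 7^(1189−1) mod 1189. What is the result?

7^1 ≡ 7 (mod 1189)
7^2 ≡ 7^2 = 49 ≡ 49 (mod 1189)
7^4 ≡ 49^2 = 2401 ≡ 23 (mod 1189)
7^8 ≡ 23^2 = 529 ≡ 529 (mod 1189)
7^16 ≡ 529^2 = 279841 ≡ 426 (mod 1189)
7^32 ≡ 426^2 = 181476 ≡ 748 (mod 1189)
7^64 ≡ 748^2 = 559504 ≡ 674 (mod 1189)
7^128 ≡ 674^2 = 454276 ≡ 78 (mod 1189)
7^256 ≡ 78^2 = 6084 ≡ 139 (mod 1189)
7^512 ≡ 139^2 = 19321 ≡ 297 (mod 1189)
7^1024 ≡ 297^2 = 88209 ≡ 223 (mod 1189)
1188 = 1024 + 128 + 32 + 4 in binary powers of 2.
So 7^1188 ≡ 223 · 78 · 748 · 23 ≡ 45 (mod 1189).
Since 45 ≠ 1, base 7 is a Fermat witness: 1189 is composite.

45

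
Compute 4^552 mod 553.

225

4^1 ≡ 4 (mod 553)
4^2 ≡ 4^2 = 16 ≡ 16 (mod 553)
4^4 ≡ 16^2 = 256 ≡ 256 (mod 553)
4^8 ≡ 256^2 = 65536 ≡ 282 (mod 553)
4^16 ≡ 282^2 = 79524 ≡ 445 (mod 553)
4^32 ≡ 445^2 = 198025 ≡ 51 (mod 553)
4^64 ≡ 51^2 = 2601 ≡ 389 (mod 553)
4^128 ≡ 389^2 = 151321 ≡ 352 (mod 553)
4^256 ≡ 352^2 = 123904 ≡ 32 (mod 553)
4^512 ≡ 32^2 = 1024 ≡ 471 (mod 553)
552 = 512 + 32 + 8 in binary powers of 2.
So 4^552 ≡ 471 · 51 · 282 ≡ 225 (mod 553).
Since 225 ≠ 1, base 4 is a Fermat witness: 553 is composite.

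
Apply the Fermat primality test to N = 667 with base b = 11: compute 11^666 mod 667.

216

11^1 ≡ 11 (mod 667)
11^2 ≡ 11^2 = 121 ≡ 121 (mod 667)
11^4 ≡ 121^2 = 14641 ≡ 634 (mod 667)
11^8 ≡ 634^2 = 401956 ≡ 422 (mod 667)
11^16 ≡ 422^2 = 178084 ≡ 662 (mod 667)
11^32 ≡ 662^2 = 438244 ≡ 25 (mod 667)
11^64 ≡ 25^2 = 625 ≡ 625 (mod 667)
11^128 ≡ 625^2 = 390625 ≡ 430 (mod 667)
11^256 ≡ 430^2 = 184900 ≡ 141 (mod 667)
11^512 ≡ 141^2 = 19881 ≡ 538 (mod 667)
666 = 512 + 128 + 16 + 8 + 2 in binary powers of 2.
So 11^666 ≡ 538 · 430 · 662 · 422 · 121 ≡ 216 (mod 667).
Since 216 ≠ 1, base 11 is a Fermat witness: 667 is composite.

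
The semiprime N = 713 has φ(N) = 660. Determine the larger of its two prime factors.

φ(n) = (p−1)(q−1) = n − (p+q) + 1, so p + q = 713 − 660 + 1 = 54.
p and q are the roots of t² − 54t + 713 = 0.
Discriminant: 54² − 4·713 = 2916 − 2852 = 64; √64 = 8.
q = (54 − 8)/2 = 23, p = (54 + 8)/2 = 31.
Check: 23 · 31 = 713.

31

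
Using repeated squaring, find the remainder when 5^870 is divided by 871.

5^1 ≡ 5 (mod 871)
5^2 ≡ 5^2 = 25 ≡ 25 (mod 871)
5^4 ≡ 25^2 = 625 ≡ 625 (mod 871)
5^8 ≡ 625^2 = 390625 ≡ 417 (mod 871)
5^16 ≡ 417^2 = 173889 ≡ 560 (mod 871)
5^32 ≡ 560^2 = 313600 ≡ 40 (mod 871)
5^64 ≡ 40^2 = 1600 ≡ 729 (mod 871)
5^128 ≡ 729^2 = 531441 ≡ 131 (mod 871)
5^256 ≡ 131^2 = 17161 ≡ 612 (mod 871)
5^512 ≡ 612^2 = 374544 ≡ 14 (mod 871)
870 = 512 + 256 + 64 + 32 + 4 + 2 in binary powers of 2.
So 5^870 ≡ 14 · 612 · 729 · 40 · 625 · 25 ≡ 129 (mod 871).
Since 129 ≠ 1, base 5 is a Fermat witness: 871 is composite.

129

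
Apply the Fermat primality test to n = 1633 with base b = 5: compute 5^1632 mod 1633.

5^1 ≡ 5 (mod 1633)
5^2 ≡ 5^2 = 25 ≡ 25 (mod 1633)
5^4 ≡ 25^2 = 625 ≡ 625 (mod 1633)
5^8 ≡ 625^2 = 390625 ≡ 338 (mod 1633)
5^16 ≡ 338^2 = 114244 ≡ 1567 (mod 1633)
5^32 ≡ 1567^2 = 2455489 ≡ 1090 (mod 1633)
5^64 ≡ 1090^2 = 1188100 ≡ 909 (mod 1633)
5^128 ≡ 909^2 = 826281 ≡ 1616 (mod 1633)
5^256 ≡ 1616^2 = 2611456 ≡ 289 (mod 1633)
5^512 ≡ 289^2 = 83521 ≡ 238 (mod 1633)
5^1024 ≡ 238^2 = 56644 ≡ 1122 (mod 1633)
1632 = 1024 + 512 + 64 + 32 in binary powers of 2.
So 5^1632 ≡ 1122 · 238 · 909 · 1090 ≡ 96 (mod 1633).
Since 96 ≠ 1, base 5 is a Fermat witness: 1633 is composite.

96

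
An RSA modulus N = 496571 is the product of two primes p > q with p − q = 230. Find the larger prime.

Since p = q + 230, we have 496571 = q(q + 230), so q² + 230q − 496571 = 0.
Discriminant: 230² + 4·496571 = 52900 + 1986284 = 2039184; √2039184 = 1428.
q = (−230 + 1428)/2 = 599, and p = q + 230 = 829.
Check: 599 · 829 = 496571.

829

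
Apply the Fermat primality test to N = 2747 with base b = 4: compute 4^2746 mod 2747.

2046

4^1 ≡ 4 (mod 2747)
4^2 ≡ 4^2 = 16 ≡ 16 (mod 2747)
4^4 ≡ 16^2 = 256 ≡ 256 (mod 2747)
4^8 ≡ 256^2 = 65536 ≡ 2355 (mod 2747)
4^16 ≡ 2355^2 = 5546025 ≡ 2579 (mod 2747)
4^32 ≡ 2579^2 = 6651241 ≡ 754 (mod 2747)
4^64 ≡ 754^2 = 568516 ≡ 2634 (mod 2747)
4^128 ≡ 2634^2 = 6937956 ≡ 1781 (mod 2747)
4^256 ≡ 1781^2 = 3171961 ≡ 1923 (mod 2747)
4^512 ≡ 1923^2 = 3697929 ≡ 467 (mod 2747)
4^1024 ≡ 467^2 = 218089 ≡ 1076 (mod 2747)
4^2048 ≡ 1076^2 = 1157776 ≡ 1289 (mod 2747)
2746 = 2048 + 512 + 128 + 32 + 16 + 8 + 2 in binary powers of 2.
So 4^2746 ≡ 1289 · 467 · 1781 · 754 · 2579 · 2355 · 16 ≡ 2046 (mod 2747).
Since 2046 ≠ 1, base 4 is a Fermat witness: 2747 is composite.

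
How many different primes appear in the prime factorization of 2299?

2299 = 11^2 · 19
2299 = 11^2 · 19, which has 2 distinct prime factors.

2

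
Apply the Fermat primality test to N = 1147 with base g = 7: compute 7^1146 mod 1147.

7^1 ≡ 7 (mod 1147)
7^2 ≡ 7^2 = 49 ≡ 49 (mod 1147)
7^4 ≡ 49^2 = 2401 ≡ 107 (mod 1147)
7^8 ≡ 107^2 = 11449 ≡ 1126 (mod 1147)
7^16 ≡ 1126^2 = 1267876 ≡ 441 (mod 1147)
7^32 ≡ 441^2 = 194481 ≡ 638 (mod 1147)
7^64 ≡ 638^2 = 407044 ≡ 1006 (mod 1147)
7^128 ≡ 1006^2 = 1012036 ≡ 382 (mod 1147)
7^256 ≡ 382^2 = 145924 ≡ 255 (mod 1147)
7^512 ≡ 255^2 = 65025 ≡ 793 (mod 1147)
7^1024 ≡ 793^2 = 628849 ≡ 293 (mod 1147)
1146 = 1024 + 64 + 32 + 16 + 8 + 2 in binary powers of 2.
So 7^1146 ≡ 293 · 1006 · 638 · 441 · 1126 · 49 ≡ 1120 (mod 1147).
Since 1120 ≠ 1, base 7 is a Fermat witness: 1147 is composite.

1120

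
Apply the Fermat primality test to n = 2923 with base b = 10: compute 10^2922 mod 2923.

10^1 ≡ 10 (mod 2923)
10^2 ≡ 10^2 = 100 ≡ 100 (mod 2923)
10^4 ≡ 100^2 = 10000 ≡ 1231 (mod 2923)
10^8 ≡ 1231^2 = 1515361 ≡ 1247 (mod 2923)
10^16 ≡ 1247^2 = 1555009 ≡ 2896 (mod 2923)
10^32 ≡ 2896^2 = 8386816 ≡ 729 (mod 2923)
10^64 ≡ 729^2 = 531441 ≡ 2378 (mod 2923)
10^128 ≡ 2378^2 = 5654884 ≡ 1802 (mod 2923)
10^256 ≡ 1802^2 = 3247204 ≡ 2674 (mod 2923)
10^512 ≡ 2674^2 = 7150276 ≡ 618 (mod 2923)
10^1024 ≡ 618^2 = 381924 ≡ 1934 (mod 2923)
10^2048 ≡ 1934^2 = 3740356 ≡ 1839 (mod 2923)
2922 = 2048 + 512 + 256 + 64 + 32 + 8 + 2 in binary powers of 2.
So 10^2922 ≡ 1839 · 618 · 2674 · 2378 · 729 · 1247 · 100 ≡ 38 (mod 2923).
Since 38 ≠ 1, base 10 is a Fermat witness: 2923 is composite.

38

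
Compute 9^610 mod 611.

9^1 ≡ 9 (mod 611)
9^2 ≡ 9^2 = 81 ≡ 81 (mod 611)
9^4 ≡ 81^2 = 6561 ≡ 451 (mod 611)
9^8 ≡ 451^2 = 203401 ≡ 549 (mod 611)
9^16 ≡ 549^2 = 301401 ≡ 178 (mod 611)
9^32 ≡ 178^2 = 31684 ≡ 523 (mod 611)
9^64 ≡ 523^2 = 273529 ≡ 412 (mod 611)
9^128 ≡ 412^2 = 169744 ≡ 497 (mod 611)
9^256 ≡ 497^2 = 247009 ≡ 165 (mod 611)
9^512 ≡ 165^2 = 27225 ≡ 341 (mod 611)
610 = 512 + 64 + 32 + 2 in binary powers of 2.
So 9^610 ≡ 341 · 412 · 523 · 81 ≡ 191 (mod 611).
Since 191 ≠ 1, base 9 is a Fermat witness: 611 is composite.

191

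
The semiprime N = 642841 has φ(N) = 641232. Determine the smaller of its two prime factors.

φ(n) = (p−1)(q−1) = n − (p+q) + 1, so p + q = 642841 − 641232 + 1 = 1610.
p and q are the roots of t² − 1610t + 642841 = 0.
Discriminant: 1610² − 4·642841 = 2592100 − 2571364 = 20736; √20736 = 144.
q = (1610 − 144)/2 = 733, p = (1610 + 144)/2 = 877.
Check: 733 · 877 = 642841.

733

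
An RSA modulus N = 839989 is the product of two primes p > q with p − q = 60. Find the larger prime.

Since p = q + 60, we have 839989 = q(q + 60), so q² + 60q − 839989 = 0.
Discriminant: 60² + 4·839989 = 3600 + 3359956 = 3363556; √3363556 = 1834.
q = (−60 + 1834)/2 = 887, and p = q + 60 = 947.
Check: 887 · 947 = 839989.

947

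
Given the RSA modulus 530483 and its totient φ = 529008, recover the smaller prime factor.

619

φ(n) = (p−1)(q−1) = n − (p+q) + 1, so p + q = 530483 − 529008 + 1 = 1476.
p and q are the roots of t² − 1476t + 530483 = 0.
Discriminant: 1476² − 4·530483 = 2178576 − 2121932 = 56644; √56644 = 238.
q = (1476 − 238)/2 = 619, p = (1476 + 238)/2 = 857.
Check: 619 · 857 = 530483.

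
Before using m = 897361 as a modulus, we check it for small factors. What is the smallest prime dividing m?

37

897361 is odd.
Digit sum 34, not divisible by 3.
Ends in 1: not divisible by 5.
7: 897361 = 7·128194 + 3
11: 897361 = 11·81578 + 3
13: 897361 = 13·69027 + 10
17: 897361 = 17·52785 + 16
19: 897361 = 19·47229 + 10
23: 897361 = 23·39015 + 16
29: 897361 = 29·30943 + 14
31: 897361 = 31·28947 + 4
37: 897361 = 37·24253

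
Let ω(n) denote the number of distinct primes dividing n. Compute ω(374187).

374187 = 3 · 124729
124729 = 11 · 11339
11339 = 17 · 667
667 = 23 · 29
374187 = 3 · 11 · 17 · 23 · 29, which has 5 distinct prime factors.

5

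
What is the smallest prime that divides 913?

11

913 is odd.
Digit sum 13, not divisible by 3.
Ends in 3: not divisible by 5.
7: 913 = 7·130 + 3
11: 913 = 11·83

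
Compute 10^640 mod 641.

1

10^1 ≡ 10 (mod 641)
10^2 ≡ 10^2 = 100 ≡ 100 (mod 641)
10^4 ≡ 100^2 = 10000 ≡ 385 (mod 641)
10^8 ≡ 385^2 = 148225 ≡ 154 (mod 641)
10^16 ≡ 154^2 = 23716 ≡ 640 (mod 641)
10^32 ≡ 640^2 = 409600 ≡ 1 (mod 641)
10^64 ≡ 1^2 = 1 ≡ 1 (mod 641)
10^128 ≡ 1^2 = 1 ≡ 1 (mod 641)
10^256 ≡ 1^2 = 1 ≡ 1 (mod 641)
10^512 ≡ 1^2 = 1 ≡ 1 (mod 641)
640 = 512 + 128 in binary powers of 2.
So 10^640 ≡ 1 · 1 ≡ 1 (mod 641).
Since the result is 1, base 10 gives no evidence that 641 is composite.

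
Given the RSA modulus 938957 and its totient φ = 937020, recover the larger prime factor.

φ(n) = (p−1)(q−1) = n − (p+q) + 1, so p + q = 938957 − 937020 + 1 = 1938.
p and q are the roots of t² − 1938t + 938957 = 0.
Discriminant: 1938² − 4·938957 = 3755844 − 3755828 = 16; √16 = 4.
q = (1938 − 4)/2 = 967, p = (1938 + 4)/2 = 971.
Check: 967 · 971 = 938957.

971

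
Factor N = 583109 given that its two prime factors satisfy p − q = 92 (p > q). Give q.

Since p = q + 92, we have 583109 = q(q + 92), so q² + 92q − 583109 = 0.
Discriminant: 92² + 4·583109 = 8464 + 2332436 = 2340900; √2340900 = 1530.
q = (−92 + 1530)/2 = 719, and p = q + 92 = 811.
Check: 719 · 811 = 583109.

719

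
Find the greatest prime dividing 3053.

71

3053 = 43 · 71
71 is prime.
So 3053 = 43 · 71; the largest prime factor is 71.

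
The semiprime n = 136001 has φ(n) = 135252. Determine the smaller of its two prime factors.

307

φ(n) = (p−1)(q−1) = n − (p+q) + 1, so p + q = 136001 − 135252 + 1 = 750.
p and q are the roots of t² − 750t + 136001 = 0.
Discriminant: 750² − 4·136001 = 562500 − 544004 = 18496; √18496 = 136.
q = (750 − 136)/2 = 307, p = (750 + 136)/2 = 443.
Check: 307 · 443 = 136001.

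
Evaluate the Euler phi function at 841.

Factor: 841 = 29^2.
φ(841) = 29^1·(29−1) = 812.

812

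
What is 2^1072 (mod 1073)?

604

2^1 ≡ 2 (mod 1073)
2^2 ≡ 2^2 = 4 ≡ 4 (mod 1073)
2^4 ≡ 4^2 = 16 ≡ 16 (mod 1073)
2^8 ≡ 16^2 = 256 ≡ 256 (mod 1073)
2^16 ≡ 256^2 = 65536 ≡ 83 (mod 1073)
2^32 ≡ 83^2 = 6889 ≡ 451 (mod 1073)
2^64 ≡ 451^2 = 203401 ≡ 604 (mod 1073)
2^128 ≡ 604^2 = 364816 ≡ 1069 (mod 1073)
2^256 ≡ 1069^2 = 1142761 ≡ 16 (mod 1073)
2^512 ≡ 16^2 = 256 ≡ 256 (mod 1073)
2^1024 ≡ 256^2 = 65536 ≡ 83 (mod 1073)
1072 = 1024 + 32 + 16 in binary powers of 2.
So 2^1072 ≡ 83 · 451 · 83 ≡ 604 (mod 1073).
Since 604 ≠ 1, base 2 is a Fermat witness: 1073 is composite.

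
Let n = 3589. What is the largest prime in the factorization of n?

97

3589 = 37 · 97
97 is prime.
So 3589 = 37 · 97; the largest prime factor is 97.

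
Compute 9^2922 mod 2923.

417

9^1 ≡ 9 (mod 2923)
9^2 ≡ 9^2 = 81 ≡ 81 (mod 2923)
9^4 ≡ 81^2 = 6561 ≡ 715 (mod 2923)
9^8 ≡ 715^2 = 511225 ≡ 2623 (mod 2923)
9^16 ≡ 2623^2 = 6880129 ≡ 2310 (mod 2923)
9^32 ≡ 2310^2 = 5336100 ≡ 1625 (mod 2923)
9^64 ≡ 1625^2 = 2640625 ≡ 1156 (mod 2923)
9^128 ≡ 1156^2 = 1336336 ≡ 525 (mod 2923)
9^256 ≡ 525^2 = 275625 ≡ 863 (mod 2923)
9^512 ≡ 863^2 = 744769 ≡ 2327 (mod 2923)
9^1024 ≡ 2327^2 = 5414929 ≡ 1533 (mod 2923)
9^2048 ≡ 1533^2 = 2350089 ≡ 2920 (mod 2923)
2922 = 2048 + 512 + 256 + 64 + 32 + 8 + 2 in binary powers of 2.
So 9^2922 ≡ 2920 · 2327 · 863 · 1156 · 1625 · 2623 · 81 ≡ 417 (mod 2923).
Since 417 ≠ 1, base 9 is a Fermat witness: 2923 is composite.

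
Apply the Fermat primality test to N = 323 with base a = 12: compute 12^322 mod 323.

178

12^1 ≡ 12 (mod 323)
12^2 ≡ 12^2 = 144 ≡ 144 (mod 323)
12^4 ≡ 144^2 = 20736 ≡ 64 (mod 323)
12^8 ≡ 64^2 = 4096 ≡ 220 (mod 323)
12^16 ≡ 220^2 = 48400 ≡ 273 (mod 323)
12^32 ≡ 273^2 = 74529 ≡ 239 (mod 323)
12^64 ≡ 239^2 = 57121 ≡ 273 (mod 323)
12^128 ≡ 273^2 = 74529 ≡ 239 (mod 323)
12^256 ≡ 239^2 = 57121 ≡ 273 (mod 323)
322 = 256 + 64 + 2 in binary powers of 2.
So 12^322 ≡ 273 · 273 · 144 ≡ 178 (mod 323).
Since 178 ≠ 1, base 12 is a Fermat witness: 323 is composite.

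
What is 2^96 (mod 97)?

1

2^1 ≡ 2 (mod 97)
2^2 ≡ 2^2 = 4 ≡ 4 (mod 97)
2^4 ≡ 4^2 = 16 ≡ 16 (mod 97)
2^8 ≡ 16^2 = 256 ≡ 62 (mod 97)
2^16 ≡ 62^2 = 3844 ≡ 61 (mod 97)
2^32 ≡ 61^2 = 3721 ≡ 35 (mod 97)
2^64 ≡ 35^2 = 1225 ≡ 61 (mod 97)
96 = 64 + 32 in binary powers of 2.
So 2^96 ≡ 61 · 35 ≡ 1 (mod 97).
Since the result is 1, base 2 gives no evidence that 97 is composite.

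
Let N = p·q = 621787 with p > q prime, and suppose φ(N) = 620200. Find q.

φ(n) = (p−1)(q−1) = n − (p+q) + 1, so p + q = 621787 − 620200 + 1 = 1588.
p and q are the roots of t² − 1588t + 621787 = 0.
Discriminant: 1588² − 4·621787 = 2521744 − 2487148 = 34596; √34596 = 186.
q = (1588 − 186)/2 = 701, p = (1588 + 186)/2 = 887.
Check: 701 · 887 = 621787.

701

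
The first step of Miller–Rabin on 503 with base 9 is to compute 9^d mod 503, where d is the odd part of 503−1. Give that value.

503 − 1 = 502 = 2^1 · 251, so d = 251.
9^1 ≡ 9 (mod 503)
9^2 ≡ 9^2 = 81 ≡ 81 (mod 503)
9^4 ≡ 81^2 = 6561 ≡ 22 (mod 503)
9^8 ≡ 22^2 = 484 ≡ 484 (mod 503)
9^16 ≡ 484^2 = 234256 ≡ 361 (mod 503)
9^32 ≡ 361^2 = 130321 ≡ 44 (mod 503)
9^64 ≡ 44^2 = 1936 ≡ 427 (mod 503)
9^128 ≡ 427^2 = 182329 ≡ 243 (mod 503)
251 = 128 + 64 + 32 + 16 + 8 + 2 + 1 in binary powers of 2.
So 9^251 ≡ 243 · 427 · 44 · 361 · 484 · 81 · 9 ≡ 1 (mod 503).
Since 9^d ≡ 1 (mod 503), base 9 does not prove 503 composite.

1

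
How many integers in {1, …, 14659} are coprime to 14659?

Factor: 14659 = 107 · 137.
φ(14659) = (107−1) · (137−1) = 106 · 136 = 14416.

14416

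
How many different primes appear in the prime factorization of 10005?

4

10005 = 3 · 3335
3335 = 5 · 667
667 = 23 · 29
10005 = 3 · 5 · 23 · 29, which has 4 distinct prime factors.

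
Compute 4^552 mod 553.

225

4^1 ≡ 4 (mod 553)
4^2 ≡ 4^2 = 16 ≡ 16 (mod 553)
4^4 ≡ 16^2 = 256 ≡ 256 (mod 553)
4^8 ≡ 256^2 = 65536 ≡ 282 (mod 553)
4^16 ≡ 282^2 = 79524 ≡ 445 (mod 553)
4^32 ≡ 445^2 = 198025 ≡ 51 (mod 553)
4^64 ≡ 51^2 = 2601 ≡ 389 (mod 553)
4^128 ≡ 389^2 = 151321 ≡ 352 (mod 553)
4^256 ≡ 352^2 = 123904 ≡ 32 (mod 553)
4^512 ≡ 32^2 = 1024 ≡ 471 (mod 553)
552 = 512 + 32 + 8 in binary powers of 2.
So 4^552 ≡ 471 · 51 · 282 ≡ 225 (mod 553).
Since 225 ≠ 1, base 4 is a Fermat witness: 553 is composite.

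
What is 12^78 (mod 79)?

12^1 ≡ 12 (mod 79)
12^2 ≡ 12^2 = 144 ≡ 65 (mod 79)
12^4 ≡ 65^2 = 4225 ≡ 38 (mod 79)
12^8 ≡ 38^2 = 1444 ≡ 22 (mod 79)
12^16 ≡ 22^2 = 484 ≡ 10 (mod 79)
12^32 ≡ 10^2 = 100 ≡ 21 (mod 79)
12^64 ≡ 21^2 = 441 ≡ 46 (mod 79)
78 = 64 + 8 + 4 + 2 in binary powers of 2.
So 12^78 ≡ 46 · 22 · 38 · 65 ≡ 1 (mod 79).
Since the result is 1, base 12 gives no evidence that 79 is composite.

1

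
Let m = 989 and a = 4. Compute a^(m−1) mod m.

4^1 ≡ 4 (mod 989)
4^2 ≡ 4^2 = 16 ≡ 16 (mod 989)
4^4 ≡ 16^2 = 256 ≡ 256 (mod 989)
4^8 ≡ 256^2 = 65536 ≡ 262 (mod 989)
4^16 ≡ 262^2 = 68644 ≡ 403 (mod 989)
4^32 ≡ 403^2 = 162409 ≡ 213 (mod 989)
4^64 ≡ 213^2 = 45369 ≡ 864 (mod 989)
4^128 ≡ 864^2 = 746496 ≡ 790 (mod 989)
4^256 ≡ 790^2 = 624100 ≡ 41 (mod 989)
4^512 ≡ 41^2 = 1681 ≡ 692 (mod 989)
988 = 512 + 256 + 128 + 64 + 16 + 8 + 4 in binary powers of 2.
So 4^988 ≡ 692 · 41 · 790 · 864 · 403 · 262 · 256 ≡ 864 (mod 989).
Since 864 ≠ 1, base 4 is a Fermat witness: 989 is composite.

864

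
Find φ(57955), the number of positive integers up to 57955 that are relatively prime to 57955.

45408

Factor: 57955 = 5 · 67 · 173.
φ(57955) = (5−1) · (67−1) · (173−1) = 4 · 66 · 172 = 45408.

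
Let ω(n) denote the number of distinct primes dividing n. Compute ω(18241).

18241 = 17 · 1073
1073 = 29 · 37
18241 = 17 · 29 · 37, which has 3 distinct prime factors.

3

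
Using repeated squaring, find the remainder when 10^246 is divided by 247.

235

10^1 ≡ 10 (mod 247)
10^2 ≡ 10^2 = 100 ≡ 100 (mod 247)
10^4 ≡ 100^2 = 10000 ≡ 120 (mod 247)
10^8 ≡ 120^2 = 14400 ≡ 74 (mod 247)
10^16 ≡ 74^2 = 5476 ≡ 42 (mod 247)
10^32 ≡ 42^2 = 1764 ≡ 35 (mod 247)
10^64 ≡ 35^2 = 1225 ≡ 237 (mod 247)
10^128 ≡ 237^2 = 56169 ≡ 100 (mod 247)
246 = 128 + 64 + 32 + 16 + 4 + 2 in binary powers of 2.
So 10^246 ≡ 100 · 237 · 35 · 42 · 120 · 100 ≡ 235 (mod 247).
Since 235 ≠ 1, base 10 is a Fermat witness: 247 is composite.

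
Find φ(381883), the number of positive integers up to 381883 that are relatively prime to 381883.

365064

Factor: 381883 = 43 · 83 · 107.
φ(381883) = (43−1) · (83−1) · (107−1) = 42 · 82 · 106 = 365064.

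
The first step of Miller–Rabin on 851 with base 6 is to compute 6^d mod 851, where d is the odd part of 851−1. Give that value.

851 − 1 = 850 = 2^1 · 425, so d = 425.
6^1 ≡ 6 (mod 851)
6^2 ≡ 6^2 = 36 ≡ 36 (mod 851)
6^4 ≡ 36^2 = 1296 ≡ 445 (mod 851)
6^8 ≡ 445^2 = 198025 ≡ 593 (mod 851)
6^16 ≡ 593^2 = 351649 ≡ 186 (mod 851)
6^32 ≡ 186^2 = 34596 ≡ 556 (mod 851)
6^64 ≡ 556^2 = 309136 ≡ 223 (mod 851)
6^128 ≡ 223^2 = 49729 ≡ 371 (mod 851)
6^256 ≡ 371^2 = 137641 ≡ 630 (mod 851)
425 = 256 + 128 + 32 + 8 + 1 in binary powers of 2.
So 6^425 ≡ 630 · 371 · 556 · 593 · 6 ≡ 302 (mod 851).
Squaring chain: 302; never reaches −1, so base 6 is a Miller–Rabin witness that 851 is composite.

302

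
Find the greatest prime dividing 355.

71

355 = 5 · 71
71 is prime.
So 355 = 5 · 71; the largest prime factor is 71.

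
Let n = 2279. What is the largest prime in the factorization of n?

2279 = 43 · 53
53 is prime.
So 2279 = 43 · 53; the largest prime factor is 53.

53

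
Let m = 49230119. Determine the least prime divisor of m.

49230119 is odd.
Digit sum 29, not divisible by 3.
Ends in 9: not divisible by 5.
7: 49230119 = 7·7032874 + 1
11: 49230119 = 11·4475465 + 4
13: 49230119 = 13·3786932 + 3
17: 49230119 = 17·2895889 + 6
19: 49230119 = 19·2591058 + 17
23: 49230119 = 23·2140439 + 22
29: 49230119 = 29·1697590 + 9
31: 49230119 = 31·1588068 + 11
37: 49230119 = 37·1330543 + 28
41: 49230119 = 41·1200734 + 25
43: 49230119 = 43·1144886 + 21
47: 49230119 = 47·1047449 + 16
53: 49230119 = 53·928870 + 9
59: 49230119 = 59·834408 + 47
61: 49230119 = 61·807051 + 8
67: 49230119 = 67·734777 + 60
71: 49230119 = 71·693381 + 68
73: 49230119 = 73·674385 + 14
79: 49230119 = 79·623166 + 5
83: 49230119 = 83·593133 + 80
89: 49230119 = 89·553147 + 36
97: 49230119 = 97·507527

97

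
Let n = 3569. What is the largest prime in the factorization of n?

83

3569 = 43 · 83
83 is prime.
So 3569 = 43 · 83; the largest prime factor is 83.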